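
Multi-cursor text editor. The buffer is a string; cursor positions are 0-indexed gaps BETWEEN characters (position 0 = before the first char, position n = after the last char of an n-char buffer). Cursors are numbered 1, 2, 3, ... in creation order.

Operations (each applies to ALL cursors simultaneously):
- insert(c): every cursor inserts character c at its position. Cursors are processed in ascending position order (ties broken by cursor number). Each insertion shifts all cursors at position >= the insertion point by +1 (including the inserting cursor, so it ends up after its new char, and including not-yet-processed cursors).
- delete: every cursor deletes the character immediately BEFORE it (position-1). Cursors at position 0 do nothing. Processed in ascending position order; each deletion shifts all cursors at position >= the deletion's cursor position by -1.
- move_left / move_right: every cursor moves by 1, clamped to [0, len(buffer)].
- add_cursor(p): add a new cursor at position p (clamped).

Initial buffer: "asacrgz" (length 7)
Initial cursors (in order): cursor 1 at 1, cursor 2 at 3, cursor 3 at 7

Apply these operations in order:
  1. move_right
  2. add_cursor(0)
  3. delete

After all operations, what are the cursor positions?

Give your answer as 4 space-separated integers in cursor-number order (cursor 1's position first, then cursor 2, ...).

After op 1 (move_right): buffer="asacrgz" (len 7), cursors c1@2 c2@4 c3@7, authorship .......
After op 2 (add_cursor(0)): buffer="asacrgz" (len 7), cursors c4@0 c1@2 c2@4 c3@7, authorship .......
After op 3 (delete): buffer="aarg" (len 4), cursors c4@0 c1@1 c2@2 c3@4, authorship ....

Answer: 1 2 4 0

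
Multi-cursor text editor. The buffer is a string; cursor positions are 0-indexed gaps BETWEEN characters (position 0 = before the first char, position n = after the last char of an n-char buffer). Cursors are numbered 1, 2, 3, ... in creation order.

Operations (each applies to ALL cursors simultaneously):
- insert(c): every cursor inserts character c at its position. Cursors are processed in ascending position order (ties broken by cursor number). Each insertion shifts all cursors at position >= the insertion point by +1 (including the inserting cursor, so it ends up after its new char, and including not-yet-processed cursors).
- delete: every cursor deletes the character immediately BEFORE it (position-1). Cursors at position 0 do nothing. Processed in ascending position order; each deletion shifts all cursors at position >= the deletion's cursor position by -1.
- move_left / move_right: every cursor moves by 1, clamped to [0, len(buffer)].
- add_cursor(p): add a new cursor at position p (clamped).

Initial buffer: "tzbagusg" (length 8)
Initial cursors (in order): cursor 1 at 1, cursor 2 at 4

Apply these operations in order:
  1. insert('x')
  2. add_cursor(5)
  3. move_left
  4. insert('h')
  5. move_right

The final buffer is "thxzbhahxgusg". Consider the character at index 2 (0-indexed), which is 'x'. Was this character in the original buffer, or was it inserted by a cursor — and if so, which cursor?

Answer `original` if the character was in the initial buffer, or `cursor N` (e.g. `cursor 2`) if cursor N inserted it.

Answer: cursor 1

Derivation:
After op 1 (insert('x')): buffer="txzbaxgusg" (len 10), cursors c1@2 c2@6, authorship .1...2....
After op 2 (add_cursor(5)): buffer="txzbaxgusg" (len 10), cursors c1@2 c3@5 c2@6, authorship .1...2....
After op 3 (move_left): buffer="txzbaxgusg" (len 10), cursors c1@1 c3@4 c2@5, authorship .1...2....
After op 4 (insert('h')): buffer="thxzbhahxgusg" (len 13), cursors c1@2 c3@6 c2@8, authorship .11..3.22....
After op 5 (move_right): buffer="thxzbhahxgusg" (len 13), cursors c1@3 c3@7 c2@9, authorship .11..3.22....
Authorship (.=original, N=cursor N): . 1 1 . . 3 . 2 2 . . . .
Index 2: author = 1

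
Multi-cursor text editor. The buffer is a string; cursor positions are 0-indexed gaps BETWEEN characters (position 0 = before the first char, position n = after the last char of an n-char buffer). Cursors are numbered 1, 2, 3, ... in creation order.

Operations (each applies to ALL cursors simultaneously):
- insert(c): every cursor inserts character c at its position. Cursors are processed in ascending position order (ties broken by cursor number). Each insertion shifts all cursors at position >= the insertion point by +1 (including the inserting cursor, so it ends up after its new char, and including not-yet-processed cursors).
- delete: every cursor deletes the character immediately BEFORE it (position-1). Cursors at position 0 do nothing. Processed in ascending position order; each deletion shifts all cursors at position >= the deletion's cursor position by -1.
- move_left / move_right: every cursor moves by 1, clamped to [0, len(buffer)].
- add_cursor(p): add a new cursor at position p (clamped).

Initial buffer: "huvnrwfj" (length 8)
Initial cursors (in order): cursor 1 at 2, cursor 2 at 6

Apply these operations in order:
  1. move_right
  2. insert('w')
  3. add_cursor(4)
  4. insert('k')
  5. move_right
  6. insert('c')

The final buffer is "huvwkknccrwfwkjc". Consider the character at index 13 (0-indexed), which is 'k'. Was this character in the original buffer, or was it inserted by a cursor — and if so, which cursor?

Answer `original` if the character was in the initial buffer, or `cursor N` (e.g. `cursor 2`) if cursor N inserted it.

Answer: cursor 2

Derivation:
After op 1 (move_right): buffer="huvnrwfj" (len 8), cursors c1@3 c2@7, authorship ........
After op 2 (insert('w')): buffer="huvwnrwfwj" (len 10), cursors c1@4 c2@9, authorship ...1....2.
After op 3 (add_cursor(4)): buffer="huvwnrwfwj" (len 10), cursors c1@4 c3@4 c2@9, authorship ...1....2.
After op 4 (insert('k')): buffer="huvwkknrwfwkj" (len 13), cursors c1@6 c3@6 c2@12, authorship ...113....22.
After op 5 (move_right): buffer="huvwkknrwfwkj" (len 13), cursors c1@7 c3@7 c2@13, authorship ...113....22.
After op 6 (insert('c')): buffer="huvwkknccrwfwkjc" (len 16), cursors c1@9 c3@9 c2@16, authorship ...113.13...22.2
Authorship (.=original, N=cursor N): . . . 1 1 3 . 1 3 . . . 2 2 . 2
Index 13: author = 2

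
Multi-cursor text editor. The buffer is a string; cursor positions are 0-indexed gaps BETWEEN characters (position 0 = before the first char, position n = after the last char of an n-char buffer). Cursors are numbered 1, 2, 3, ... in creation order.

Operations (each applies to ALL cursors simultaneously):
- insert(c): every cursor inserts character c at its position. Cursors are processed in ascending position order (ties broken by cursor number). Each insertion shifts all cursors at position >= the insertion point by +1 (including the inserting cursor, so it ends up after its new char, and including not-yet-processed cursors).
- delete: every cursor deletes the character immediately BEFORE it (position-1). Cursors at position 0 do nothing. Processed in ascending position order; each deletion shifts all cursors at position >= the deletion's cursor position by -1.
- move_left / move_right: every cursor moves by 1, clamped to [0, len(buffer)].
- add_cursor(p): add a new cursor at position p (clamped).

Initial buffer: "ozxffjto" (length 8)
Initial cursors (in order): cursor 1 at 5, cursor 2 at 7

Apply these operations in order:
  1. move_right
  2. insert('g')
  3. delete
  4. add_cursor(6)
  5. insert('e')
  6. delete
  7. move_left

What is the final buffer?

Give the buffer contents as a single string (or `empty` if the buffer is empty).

After op 1 (move_right): buffer="ozxffjto" (len 8), cursors c1@6 c2@8, authorship ........
After op 2 (insert('g')): buffer="ozxffjgtog" (len 10), cursors c1@7 c2@10, authorship ......1..2
After op 3 (delete): buffer="ozxffjto" (len 8), cursors c1@6 c2@8, authorship ........
After op 4 (add_cursor(6)): buffer="ozxffjto" (len 8), cursors c1@6 c3@6 c2@8, authorship ........
After op 5 (insert('e')): buffer="ozxffjeetoe" (len 11), cursors c1@8 c3@8 c2@11, authorship ......13..2
After op 6 (delete): buffer="ozxffjto" (len 8), cursors c1@6 c3@6 c2@8, authorship ........
After op 7 (move_left): buffer="ozxffjto" (len 8), cursors c1@5 c3@5 c2@7, authorship ........

Answer: ozxffjto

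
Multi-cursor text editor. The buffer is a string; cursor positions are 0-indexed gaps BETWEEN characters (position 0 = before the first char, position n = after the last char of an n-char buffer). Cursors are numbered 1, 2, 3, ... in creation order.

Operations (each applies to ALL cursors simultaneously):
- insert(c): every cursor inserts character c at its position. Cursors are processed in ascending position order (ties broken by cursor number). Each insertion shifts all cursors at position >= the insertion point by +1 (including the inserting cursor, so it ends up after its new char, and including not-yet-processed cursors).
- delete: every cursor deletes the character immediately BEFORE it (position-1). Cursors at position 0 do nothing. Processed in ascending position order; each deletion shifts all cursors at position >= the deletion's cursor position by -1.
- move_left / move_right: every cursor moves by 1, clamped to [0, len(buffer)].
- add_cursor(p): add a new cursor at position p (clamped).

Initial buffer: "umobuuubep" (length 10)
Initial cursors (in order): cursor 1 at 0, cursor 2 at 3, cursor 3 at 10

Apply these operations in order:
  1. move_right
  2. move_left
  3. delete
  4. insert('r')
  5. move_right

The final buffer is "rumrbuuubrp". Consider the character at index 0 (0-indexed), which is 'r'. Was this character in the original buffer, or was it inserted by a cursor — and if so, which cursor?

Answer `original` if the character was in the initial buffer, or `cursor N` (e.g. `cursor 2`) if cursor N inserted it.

Answer: cursor 1

Derivation:
After op 1 (move_right): buffer="umobuuubep" (len 10), cursors c1@1 c2@4 c3@10, authorship ..........
After op 2 (move_left): buffer="umobuuubep" (len 10), cursors c1@0 c2@3 c3@9, authorship ..........
After op 3 (delete): buffer="umbuuubp" (len 8), cursors c1@0 c2@2 c3@7, authorship ........
After op 4 (insert('r')): buffer="rumrbuuubrp" (len 11), cursors c1@1 c2@4 c3@10, authorship 1..2.....3.
After op 5 (move_right): buffer="rumrbuuubrp" (len 11), cursors c1@2 c2@5 c3@11, authorship 1..2.....3.
Authorship (.=original, N=cursor N): 1 . . 2 . . . . . 3 .
Index 0: author = 1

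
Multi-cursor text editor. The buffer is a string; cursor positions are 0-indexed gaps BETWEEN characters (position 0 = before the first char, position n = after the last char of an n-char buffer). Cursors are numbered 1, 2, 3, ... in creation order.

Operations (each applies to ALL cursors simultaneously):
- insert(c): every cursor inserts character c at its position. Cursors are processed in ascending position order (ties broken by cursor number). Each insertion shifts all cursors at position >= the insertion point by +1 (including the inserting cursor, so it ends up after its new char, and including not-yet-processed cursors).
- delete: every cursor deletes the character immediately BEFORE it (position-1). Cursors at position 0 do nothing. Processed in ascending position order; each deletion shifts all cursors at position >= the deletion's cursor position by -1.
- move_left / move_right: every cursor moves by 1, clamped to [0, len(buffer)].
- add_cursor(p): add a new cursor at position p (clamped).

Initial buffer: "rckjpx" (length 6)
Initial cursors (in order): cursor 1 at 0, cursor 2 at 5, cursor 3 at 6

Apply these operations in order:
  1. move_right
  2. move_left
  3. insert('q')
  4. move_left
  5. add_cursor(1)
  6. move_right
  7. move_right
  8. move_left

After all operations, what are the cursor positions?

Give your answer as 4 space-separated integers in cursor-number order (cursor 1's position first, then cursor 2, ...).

Answer: 1 8 8 2

Derivation:
After op 1 (move_right): buffer="rckjpx" (len 6), cursors c1@1 c2@6 c3@6, authorship ......
After op 2 (move_left): buffer="rckjpx" (len 6), cursors c1@0 c2@5 c3@5, authorship ......
After op 3 (insert('q')): buffer="qrckjpqqx" (len 9), cursors c1@1 c2@8 c3@8, authorship 1.....23.
After op 4 (move_left): buffer="qrckjpqqx" (len 9), cursors c1@0 c2@7 c3@7, authorship 1.....23.
After op 5 (add_cursor(1)): buffer="qrckjpqqx" (len 9), cursors c1@0 c4@1 c2@7 c3@7, authorship 1.....23.
After op 6 (move_right): buffer="qrckjpqqx" (len 9), cursors c1@1 c4@2 c2@8 c3@8, authorship 1.....23.
After op 7 (move_right): buffer="qrckjpqqx" (len 9), cursors c1@2 c4@3 c2@9 c3@9, authorship 1.....23.
After op 8 (move_left): buffer="qrckjpqqx" (len 9), cursors c1@1 c4@2 c2@8 c3@8, authorship 1.....23.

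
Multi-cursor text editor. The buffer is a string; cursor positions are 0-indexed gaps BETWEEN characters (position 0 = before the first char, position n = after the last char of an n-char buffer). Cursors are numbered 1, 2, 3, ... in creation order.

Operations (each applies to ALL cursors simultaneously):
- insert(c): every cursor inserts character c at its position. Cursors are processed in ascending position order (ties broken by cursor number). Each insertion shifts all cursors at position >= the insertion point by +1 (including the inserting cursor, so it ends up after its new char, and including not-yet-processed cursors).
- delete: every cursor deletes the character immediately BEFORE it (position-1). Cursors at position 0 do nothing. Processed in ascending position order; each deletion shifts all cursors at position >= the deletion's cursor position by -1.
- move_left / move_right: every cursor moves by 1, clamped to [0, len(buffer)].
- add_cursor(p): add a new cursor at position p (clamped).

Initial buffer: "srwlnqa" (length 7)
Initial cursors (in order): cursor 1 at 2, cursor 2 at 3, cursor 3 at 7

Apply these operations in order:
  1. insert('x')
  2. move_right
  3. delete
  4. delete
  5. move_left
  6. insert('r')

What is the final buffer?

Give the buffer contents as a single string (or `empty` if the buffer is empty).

After op 1 (insert('x')): buffer="srxwxlnqax" (len 10), cursors c1@3 c2@5 c3@10, authorship ..1.2....3
After op 2 (move_right): buffer="srxwxlnqax" (len 10), cursors c1@4 c2@6 c3@10, authorship ..1.2....3
After op 3 (delete): buffer="srxxnqa" (len 7), cursors c1@3 c2@4 c3@7, authorship ..12...
After op 4 (delete): buffer="srnq" (len 4), cursors c1@2 c2@2 c3@4, authorship ....
After op 5 (move_left): buffer="srnq" (len 4), cursors c1@1 c2@1 c3@3, authorship ....
After op 6 (insert('r')): buffer="srrrnrq" (len 7), cursors c1@3 c2@3 c3@6, authorship .12..3.

Answer: srrrnrq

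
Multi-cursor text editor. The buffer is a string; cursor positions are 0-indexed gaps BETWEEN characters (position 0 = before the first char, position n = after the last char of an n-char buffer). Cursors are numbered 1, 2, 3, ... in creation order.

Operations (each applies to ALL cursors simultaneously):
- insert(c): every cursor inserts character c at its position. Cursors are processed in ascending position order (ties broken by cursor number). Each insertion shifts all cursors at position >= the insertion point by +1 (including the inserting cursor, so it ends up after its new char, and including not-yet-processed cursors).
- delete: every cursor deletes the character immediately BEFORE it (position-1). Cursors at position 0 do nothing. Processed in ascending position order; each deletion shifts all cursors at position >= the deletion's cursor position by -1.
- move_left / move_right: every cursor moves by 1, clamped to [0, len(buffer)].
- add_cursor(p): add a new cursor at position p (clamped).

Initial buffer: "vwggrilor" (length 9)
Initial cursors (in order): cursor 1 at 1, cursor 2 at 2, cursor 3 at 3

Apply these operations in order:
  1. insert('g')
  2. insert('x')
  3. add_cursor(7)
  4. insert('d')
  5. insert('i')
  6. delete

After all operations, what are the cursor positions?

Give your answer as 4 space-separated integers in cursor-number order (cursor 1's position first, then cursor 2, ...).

After op 1 (insert('g')): buffer="vgwggggrilor" (len 12), cursors c1@2 c2@4 c3@6, authorship .1.2.3......
After op 2 (insert('x')): buffer="vgxwgxggxgrilor" (len 15), cursors c1@3 c2@6 c3@9, authorship .11.22.33......
After op 3 (add_cursor(7)): buffer="vgxwgxggxgrilor" (len 15), cursors c1@3 c2@6 c4@7 c3@9, authorship .11.22.33......
After op 4 (insert('d')): buffer="vgxdwgxdgdgxdgrilor" (len 19), cursors c1@4 c2@8 c4@10 c3@13, authorship .111.222.4333......
After op 5 (insert('i')): buffer="vgxdiwgxdigdigxdigrilor" (len 23), cursors c1@5 c2@10 c4@13 c3@17, authorship .1111.2222.443333......
After op 6 (delete): buffer="vgxdwgxdgdgxdgrilor" (len 19), cursors c1@4 c2@8 c4@10 c3@13, authorship .111.222.4333......

Answer: 4 8 13 10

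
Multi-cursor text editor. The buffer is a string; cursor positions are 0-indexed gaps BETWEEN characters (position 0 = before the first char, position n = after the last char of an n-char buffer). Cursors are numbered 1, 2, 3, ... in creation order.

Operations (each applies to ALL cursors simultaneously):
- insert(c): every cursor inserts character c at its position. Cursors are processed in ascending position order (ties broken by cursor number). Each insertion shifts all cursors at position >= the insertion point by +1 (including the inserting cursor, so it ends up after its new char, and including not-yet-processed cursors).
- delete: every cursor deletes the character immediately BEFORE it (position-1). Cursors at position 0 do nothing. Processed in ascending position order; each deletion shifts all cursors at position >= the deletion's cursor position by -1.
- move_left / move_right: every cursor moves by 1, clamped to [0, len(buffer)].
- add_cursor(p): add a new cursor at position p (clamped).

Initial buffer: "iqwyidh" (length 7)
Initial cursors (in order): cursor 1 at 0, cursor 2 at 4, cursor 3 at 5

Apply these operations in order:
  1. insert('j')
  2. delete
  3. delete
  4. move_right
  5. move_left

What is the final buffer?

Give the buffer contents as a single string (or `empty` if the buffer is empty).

Answer: iqwdh

Derivation:
After op 1 (insert('j')): buffer="jiqwyjijdh" (len 10), cursors c1@1 c2@6 c3@8, authorship 1....2.3..
After op 2 (delete): buffer="iqwyidh" (len 7), cursors c1@0 c2@4 c3@5, authorship .......
After op 3 (delete): buffer="iqwdh" (len 5), cursors c1@0 c2@3 c3@3, authorship .....
After op 4 (move_right): buffer="iqwdh" (len 5), cursors c1@1 c2@4 c3@4, authorship .....
After op 5 (move_left): buffer="iqwdh" (len 5), cursors c1@0 c2@3 c3@3, authorship .....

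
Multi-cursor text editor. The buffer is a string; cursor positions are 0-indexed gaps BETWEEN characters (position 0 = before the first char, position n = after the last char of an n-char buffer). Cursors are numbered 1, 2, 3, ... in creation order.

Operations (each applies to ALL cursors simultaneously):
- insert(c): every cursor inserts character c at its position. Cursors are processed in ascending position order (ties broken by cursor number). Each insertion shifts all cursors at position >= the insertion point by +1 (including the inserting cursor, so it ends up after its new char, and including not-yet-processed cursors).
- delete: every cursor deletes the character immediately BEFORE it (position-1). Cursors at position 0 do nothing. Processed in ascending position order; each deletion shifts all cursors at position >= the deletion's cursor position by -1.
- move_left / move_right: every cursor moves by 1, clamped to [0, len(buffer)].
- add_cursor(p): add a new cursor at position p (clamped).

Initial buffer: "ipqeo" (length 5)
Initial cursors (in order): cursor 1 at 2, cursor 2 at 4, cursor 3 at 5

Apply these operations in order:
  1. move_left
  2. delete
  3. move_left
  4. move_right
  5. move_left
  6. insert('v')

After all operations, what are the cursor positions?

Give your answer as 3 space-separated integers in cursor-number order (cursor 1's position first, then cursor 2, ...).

Answer: 3 3 3

Derivation:
After op 1 (move_left): buffer="ipqeo" (len 5), cursors c1@1 c2@3 c3@4, authorship .....
After op 2 (delete): buffer="po" (len 2), cursors c1@0 c2@1 c3@1, authorship ..
After op 3 (move_left): buffer="po" (len 2), cursors c1@0 c2@0 c3@0, authorship ..
After op 4 (move_right): buffer="po" (len 2), cursors c1@1 c2@1 c3@1, authorship ..
After op 5 (move_left): buffer="po" (len 2), cursors c1@0 c2@0 c3@0, authorship ..
After op 6 (insert('v')): buffer="vvvpo" (len 5), cursors c1@3 c2@3 c3@3, authorship 123..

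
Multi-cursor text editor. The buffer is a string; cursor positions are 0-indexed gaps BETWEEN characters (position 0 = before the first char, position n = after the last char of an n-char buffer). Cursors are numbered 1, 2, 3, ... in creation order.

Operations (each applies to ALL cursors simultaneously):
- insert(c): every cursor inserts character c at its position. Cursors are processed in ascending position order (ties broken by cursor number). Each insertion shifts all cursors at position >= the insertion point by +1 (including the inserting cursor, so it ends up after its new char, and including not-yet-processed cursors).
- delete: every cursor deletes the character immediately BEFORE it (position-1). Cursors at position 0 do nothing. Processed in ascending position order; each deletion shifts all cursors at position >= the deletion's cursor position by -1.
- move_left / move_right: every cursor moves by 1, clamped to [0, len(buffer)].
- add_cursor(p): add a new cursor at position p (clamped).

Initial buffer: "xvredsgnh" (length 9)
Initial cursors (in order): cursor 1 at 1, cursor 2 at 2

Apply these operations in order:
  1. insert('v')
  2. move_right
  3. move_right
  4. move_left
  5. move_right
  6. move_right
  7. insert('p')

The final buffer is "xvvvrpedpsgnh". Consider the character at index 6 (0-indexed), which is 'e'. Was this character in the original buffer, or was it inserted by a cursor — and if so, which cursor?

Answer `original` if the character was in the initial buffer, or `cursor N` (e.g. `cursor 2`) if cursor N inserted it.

Answer: original

Derivation:
After op 1 (insert('v')): buffer="xvvvredsgnh" (len 11), cursors c1@2 c2@4, authorship .1.2.......
After op 2 (move_right): buffer="xvvvredsgnh" (len 11), cursors c1@3 c2@5, authorship .1.2.......
After op 3 (move_right): buffer="xvvvredsgnh" (len 11), cursors c1@4 c2@6, authorship .1.2.......
After op 4 (move_left): buffer="xvvvredsgnh" (len 11), cursors c1@3 c2@5, authorship .1.2.......
After op 5 (move_right): buffer="xvvvredsgnh" (len 11), cursors c1@4 c2@6, authorship .1.2.......
After op 6 (move_right): buffer="xvvvredsgnh" (len 11), cursors c1@5 c2@7, authorship .1.2.......
After op 7 (insert('p')): buffer="xvvvrpedpsgnh" (len 13), cursors c1@6 c2@9, authorship .1.2.1..2....
Authorship (.=original, N=cursor N): . 1 . 2 . 1 . . 2 . . . .
Index 6: author = original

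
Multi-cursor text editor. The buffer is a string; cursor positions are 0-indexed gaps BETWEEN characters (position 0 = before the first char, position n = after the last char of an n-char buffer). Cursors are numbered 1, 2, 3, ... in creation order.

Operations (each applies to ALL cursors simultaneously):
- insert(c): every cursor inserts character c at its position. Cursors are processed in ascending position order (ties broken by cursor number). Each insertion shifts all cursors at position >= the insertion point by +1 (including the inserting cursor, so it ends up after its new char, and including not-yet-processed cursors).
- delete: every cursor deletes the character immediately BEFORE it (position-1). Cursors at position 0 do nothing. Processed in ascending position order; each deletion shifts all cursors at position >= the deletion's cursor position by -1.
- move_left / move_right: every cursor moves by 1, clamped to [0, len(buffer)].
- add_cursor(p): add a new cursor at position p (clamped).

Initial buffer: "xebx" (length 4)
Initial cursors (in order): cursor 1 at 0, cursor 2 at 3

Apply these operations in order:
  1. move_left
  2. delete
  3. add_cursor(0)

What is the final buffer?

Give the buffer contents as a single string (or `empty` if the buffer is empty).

Answer: xbx

Derivation:
After op 1 (move_left): buffer="xebx" (len 4), cursors c1@0 c2@2, authorship ....
After op 2 (delete): buffer="xbx" (len 3), cursors c1@0 c2@1, authorship ...
After op 3 (add_cursor(0)): buffer="xbx" (len 3), cursors c1@0 c3@0 c2@1, authorship ...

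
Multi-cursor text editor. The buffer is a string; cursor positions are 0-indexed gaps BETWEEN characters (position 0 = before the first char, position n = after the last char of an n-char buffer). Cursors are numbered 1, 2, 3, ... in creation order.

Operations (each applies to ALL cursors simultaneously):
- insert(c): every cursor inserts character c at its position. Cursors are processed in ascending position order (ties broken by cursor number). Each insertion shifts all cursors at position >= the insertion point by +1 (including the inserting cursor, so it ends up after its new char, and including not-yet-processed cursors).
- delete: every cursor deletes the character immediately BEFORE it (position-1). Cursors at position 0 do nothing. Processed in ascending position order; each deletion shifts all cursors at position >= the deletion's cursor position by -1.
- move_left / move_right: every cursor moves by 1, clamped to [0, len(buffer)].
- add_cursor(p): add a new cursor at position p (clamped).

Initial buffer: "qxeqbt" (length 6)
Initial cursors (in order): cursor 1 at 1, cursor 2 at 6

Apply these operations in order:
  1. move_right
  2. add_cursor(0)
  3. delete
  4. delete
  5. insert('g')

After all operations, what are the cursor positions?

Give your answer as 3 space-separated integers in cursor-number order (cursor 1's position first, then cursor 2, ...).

After op 1 (move_right): buffer="qxeqbt" (len 6), cursors c1@2 c2@6, authorship ......
After op 2 (add_cursor(0)): buffer="qxeqbt" (len 6), cursors c3@0 c1@2 c2@6, authorship ......
After op 3 (delete): buffer="qeqb" (len 4), cursors c3@0 c1@1 c2@4, authorship ....
After op 4 (delete): buffer="eq" (len 2), cursors c1@0 c3@0 c2@2, authorship ..
After op 5 (insert('g')): buffer="ggeqg" (len 5), cursors c1@2 c3@2 c2@5, authorship 13..2

Answer: 2 5 2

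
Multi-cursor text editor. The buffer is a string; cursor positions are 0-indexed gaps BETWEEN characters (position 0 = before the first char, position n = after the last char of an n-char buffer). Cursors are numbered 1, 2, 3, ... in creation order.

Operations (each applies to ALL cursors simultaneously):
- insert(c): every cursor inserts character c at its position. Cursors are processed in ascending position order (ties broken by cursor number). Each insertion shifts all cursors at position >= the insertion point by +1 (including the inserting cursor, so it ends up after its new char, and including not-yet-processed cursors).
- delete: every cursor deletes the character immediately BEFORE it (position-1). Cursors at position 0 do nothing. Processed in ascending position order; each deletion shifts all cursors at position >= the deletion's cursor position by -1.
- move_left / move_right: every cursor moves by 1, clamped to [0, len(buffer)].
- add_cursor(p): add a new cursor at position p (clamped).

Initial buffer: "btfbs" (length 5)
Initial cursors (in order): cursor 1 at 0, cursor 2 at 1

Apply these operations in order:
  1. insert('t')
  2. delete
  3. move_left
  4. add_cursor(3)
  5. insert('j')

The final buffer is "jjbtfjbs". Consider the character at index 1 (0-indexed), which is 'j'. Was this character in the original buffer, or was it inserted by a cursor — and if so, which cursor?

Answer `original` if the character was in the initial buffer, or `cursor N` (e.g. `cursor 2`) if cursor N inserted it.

Answer: cursor 2

Derivation:
After op 1 (insert('t')): buffer="tbttfbs" (len 7), cursors c1@1 c2@3, authorship 1.2....
After op 2 (delete): buffer="btfbs" (len 5), cursors c1@0 c2@1, authorship .....
After op 3 (move_left): buffer="btfbs" (len 5), cursors c1@0 c2@0, authorship .....
After op 4 (add_cursor(3)): buffer="btfbs" (len 5), cursors c1@0 c2@0 c3@3, authorship .....
After op 5 (insert('j')): buffer="jjbtfjbs" (len 8), cursors c1@2 c2@2 c3@6, authorship 12...3..
Authorship (.=original, N=cursor N): 1 2 . . . 3 . .
Index 1: author = 2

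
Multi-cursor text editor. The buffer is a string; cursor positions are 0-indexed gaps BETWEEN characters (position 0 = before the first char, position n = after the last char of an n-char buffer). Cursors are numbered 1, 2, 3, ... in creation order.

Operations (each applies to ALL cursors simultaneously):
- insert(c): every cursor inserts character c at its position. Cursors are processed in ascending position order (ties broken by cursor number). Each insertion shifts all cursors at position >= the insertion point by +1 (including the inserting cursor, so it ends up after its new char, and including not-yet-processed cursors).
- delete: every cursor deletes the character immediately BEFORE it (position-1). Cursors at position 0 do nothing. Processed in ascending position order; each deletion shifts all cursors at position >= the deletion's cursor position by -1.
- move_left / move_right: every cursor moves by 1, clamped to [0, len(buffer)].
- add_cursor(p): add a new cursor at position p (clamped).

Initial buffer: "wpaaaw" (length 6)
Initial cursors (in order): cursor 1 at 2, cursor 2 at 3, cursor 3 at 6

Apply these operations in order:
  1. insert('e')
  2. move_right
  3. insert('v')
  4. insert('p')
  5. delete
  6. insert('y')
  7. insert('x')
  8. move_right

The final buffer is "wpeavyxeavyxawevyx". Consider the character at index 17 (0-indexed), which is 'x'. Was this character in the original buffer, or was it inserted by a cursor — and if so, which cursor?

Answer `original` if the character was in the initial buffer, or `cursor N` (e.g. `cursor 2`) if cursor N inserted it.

Answer: cursor 3

Derivation:
After op 1 (insert('e')): buffer="wpeaeaawe" (len 9), cursors c1@3 c2@5 c3@9, authorship ..1.2...3
After op 2 (move_right): buffer="wpeaeaawe" (len 9), cursors c1@4 c2@6 c3@9, authorship ..1.2...3
After op 3 (insert('v')): buffer="wpeaveavawev" (len 12), cursors c1@5 c2@8 c3@12, authorship ..1.12.2..33
After op 4 (insert('p')): buffer="wpeavpeavpawevp" (len 15), cursors c1@6 c2@10 c3@15, authorship ..1.112.22..333
After op 5 (delete): buffer="wpeaveavawev" (len 12), cursors c1@5 c2@8 c3@12, authorship ..1.12.2..33
After op 6 (insert('y')): buffer="wpeavyeavyawevy" (len 15), cursors c1@6 c2@10 c3@15, authorship ..1.112.22..333
After op 7 (insert('x')): buffer="wpeavyxeavyxawevyx" (len 18), cursors c1@7 c2@12 c3@18, authorship ..1.1112.222..3333
After op 8 (move_right): buffer="wpeavyxeavyxawevyx" (len 18), cursors c1@8 c2@13 c3@18, authorship ..1.1112.222..3333
Authorship (.=original, N=cursor N): . . 1 . 1 1 1 2 . 2 2 2 . . 3 3 3 3
Index 17: author = 3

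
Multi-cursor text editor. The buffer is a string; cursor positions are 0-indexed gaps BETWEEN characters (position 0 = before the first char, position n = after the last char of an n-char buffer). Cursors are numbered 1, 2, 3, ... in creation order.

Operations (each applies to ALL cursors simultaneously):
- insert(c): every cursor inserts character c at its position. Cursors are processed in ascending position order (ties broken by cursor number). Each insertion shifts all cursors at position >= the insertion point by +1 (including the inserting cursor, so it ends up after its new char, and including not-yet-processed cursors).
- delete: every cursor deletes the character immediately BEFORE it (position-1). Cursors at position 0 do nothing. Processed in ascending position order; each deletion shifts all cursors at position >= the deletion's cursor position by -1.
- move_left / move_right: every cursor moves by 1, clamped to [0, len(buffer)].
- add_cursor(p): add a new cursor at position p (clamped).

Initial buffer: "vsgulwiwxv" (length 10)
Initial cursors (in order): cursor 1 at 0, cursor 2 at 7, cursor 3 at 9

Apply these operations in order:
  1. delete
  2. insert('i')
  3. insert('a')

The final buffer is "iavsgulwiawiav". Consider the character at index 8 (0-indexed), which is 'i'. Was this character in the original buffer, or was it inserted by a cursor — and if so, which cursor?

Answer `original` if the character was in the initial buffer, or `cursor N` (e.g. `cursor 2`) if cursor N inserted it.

Answer: cursor 2

Derivation:
After op 1 (delete): buffer="vsgulwwv" (len 8), cursors c1@0 c2@6 c3@7, authorship ........
After op 2 (insert('i')): buffer="ivsgulwiwiv" (len 11), cursors c1@1 c2@8 c3@10, authorship 1......2.3.
After op 3 (insert('a')): buffer="iavsgulwiawiav" (len 14), cursors c1@2 c2@10 c3@13, authorship 11......22.33.
Authorship (.=original, N=cursor N): 1 1 . . . . . . 2 2 . 3 3 .
Index 8: author = 2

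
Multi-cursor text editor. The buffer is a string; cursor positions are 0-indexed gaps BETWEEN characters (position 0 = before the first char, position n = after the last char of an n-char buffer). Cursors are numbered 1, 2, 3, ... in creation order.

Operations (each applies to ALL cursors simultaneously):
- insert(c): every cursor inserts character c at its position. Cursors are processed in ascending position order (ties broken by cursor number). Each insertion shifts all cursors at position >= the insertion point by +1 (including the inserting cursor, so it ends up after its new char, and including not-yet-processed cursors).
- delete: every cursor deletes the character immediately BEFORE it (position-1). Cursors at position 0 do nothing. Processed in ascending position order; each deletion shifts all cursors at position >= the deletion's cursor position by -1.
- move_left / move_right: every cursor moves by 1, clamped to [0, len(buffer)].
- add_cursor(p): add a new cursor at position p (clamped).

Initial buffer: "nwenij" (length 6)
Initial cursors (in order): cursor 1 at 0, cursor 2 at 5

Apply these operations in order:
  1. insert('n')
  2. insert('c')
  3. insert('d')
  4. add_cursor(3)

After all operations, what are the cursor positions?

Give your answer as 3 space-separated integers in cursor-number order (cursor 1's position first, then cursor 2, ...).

Answer: 3 11 3

Derivation:
After op 1 (insert('n')): buffer="nnweninj" (len 8), cursors c1@1 c2@7, authorship 1.....2.
After op 2 (insert('c')): buffer="ncnwenincj" (len 10), cursors c1@2 c2@9, authorship 11.....22.
After op 3 (insert('d')): buffer="ncdnwenincdj" (len 12), cursors c1@3 c2@11, authorship 111.....222.
After op 4 (add_cursor(3)): buffer="ncdnwenincdj" (len 12), cursors c1@3 c3@3 c2@11, authorship 111.....222.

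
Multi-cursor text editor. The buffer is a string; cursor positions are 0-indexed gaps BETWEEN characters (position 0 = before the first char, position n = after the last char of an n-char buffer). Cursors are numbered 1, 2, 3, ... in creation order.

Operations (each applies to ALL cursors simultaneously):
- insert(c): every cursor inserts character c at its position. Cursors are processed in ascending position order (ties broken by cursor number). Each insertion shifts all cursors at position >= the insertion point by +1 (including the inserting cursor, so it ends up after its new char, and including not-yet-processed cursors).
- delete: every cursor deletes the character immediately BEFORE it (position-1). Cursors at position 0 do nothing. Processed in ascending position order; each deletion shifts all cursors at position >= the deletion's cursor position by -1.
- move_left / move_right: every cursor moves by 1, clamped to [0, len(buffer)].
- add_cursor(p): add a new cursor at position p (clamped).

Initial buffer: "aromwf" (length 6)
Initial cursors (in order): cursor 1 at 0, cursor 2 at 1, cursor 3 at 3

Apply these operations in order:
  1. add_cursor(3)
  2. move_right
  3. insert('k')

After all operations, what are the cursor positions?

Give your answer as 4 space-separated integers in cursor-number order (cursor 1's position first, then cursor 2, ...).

Answer: 2 4 8 8

Derivation:
After op 1 (add_cursor(3)): buffer="aromwf" (len 6), cursors c1@0 c2@1 c3@3 c4@3, authorship ......
After op 2 (move_right): buffer="aromwf" (len 6), cursors c1@1 c2@2 c3@4 c4@4, authorship ......
After op 3 (insert('k')): buffer="akrkomkkwf" (len 10), cursors c1@2 c2@4 c3@8 c4@8, authorship .1.2..34..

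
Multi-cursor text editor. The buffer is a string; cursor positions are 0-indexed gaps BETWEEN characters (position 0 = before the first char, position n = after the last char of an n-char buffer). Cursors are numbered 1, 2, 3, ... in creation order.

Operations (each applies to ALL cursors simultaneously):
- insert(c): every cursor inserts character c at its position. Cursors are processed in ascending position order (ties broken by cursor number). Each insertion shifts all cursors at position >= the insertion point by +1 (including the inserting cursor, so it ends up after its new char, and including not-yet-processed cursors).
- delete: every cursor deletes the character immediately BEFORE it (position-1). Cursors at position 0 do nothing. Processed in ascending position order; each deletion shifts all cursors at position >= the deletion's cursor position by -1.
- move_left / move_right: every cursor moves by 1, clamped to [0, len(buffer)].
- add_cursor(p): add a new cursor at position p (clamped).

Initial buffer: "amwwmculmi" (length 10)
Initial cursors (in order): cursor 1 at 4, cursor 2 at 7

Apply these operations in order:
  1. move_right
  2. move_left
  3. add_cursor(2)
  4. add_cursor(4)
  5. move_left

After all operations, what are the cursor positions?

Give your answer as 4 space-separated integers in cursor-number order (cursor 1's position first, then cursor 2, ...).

After op 1 (move_right): buffer="amwwmculmi" (len 10), cursors c1@5 c2@8, authorship ..........
After op 2 (move_left): buffer="amwwmculmi" (len 10), cursors c1@4 c2@7, authorship ..........
After op 3 (add_cursor(2)): buffer="amwwmculmi" (len 10), cursors c3@2 c1@4 c2@7, authorship ..........
After op 4 (add_cursor(4)): buffer="amwwmculmi" (len 10), cursors c3@2 c1@4 c4@4 c2@7, authorship ..........
After op 5 (move_left): buffer="amwwmculmi" (len 10), cursors c3@1 c1@3 c4@3 c2@6, authorship ..........

Answer: 3 6 1 3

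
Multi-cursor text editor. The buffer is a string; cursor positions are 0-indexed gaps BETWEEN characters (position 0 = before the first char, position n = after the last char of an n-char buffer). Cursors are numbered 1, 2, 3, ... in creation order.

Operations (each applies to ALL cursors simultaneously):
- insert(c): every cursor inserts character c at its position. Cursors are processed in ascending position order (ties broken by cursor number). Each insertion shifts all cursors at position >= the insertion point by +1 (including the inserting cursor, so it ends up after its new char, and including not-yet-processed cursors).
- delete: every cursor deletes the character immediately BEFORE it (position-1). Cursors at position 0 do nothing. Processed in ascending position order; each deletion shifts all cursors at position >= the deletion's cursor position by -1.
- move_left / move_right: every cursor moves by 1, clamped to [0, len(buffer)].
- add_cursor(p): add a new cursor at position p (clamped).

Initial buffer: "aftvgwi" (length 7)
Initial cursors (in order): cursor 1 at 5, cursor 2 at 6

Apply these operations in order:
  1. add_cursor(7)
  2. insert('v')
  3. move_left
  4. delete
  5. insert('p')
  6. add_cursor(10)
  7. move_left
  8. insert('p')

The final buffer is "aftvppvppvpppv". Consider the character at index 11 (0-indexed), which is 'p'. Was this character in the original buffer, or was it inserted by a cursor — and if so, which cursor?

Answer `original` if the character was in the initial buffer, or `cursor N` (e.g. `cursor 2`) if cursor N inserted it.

Answer: cursor 3

Derivation:
After op 1 (add_cursor(7)): buffer="aftvgwi" (len 7), cursors c1@5 c2@6 c3@7, authorship .......
After op 2 (insert('v')): buffer="aftvgvwviv" (len 10), cursors c1@6 c2@8 c3@10, authorship .....1.2.3
After op 3 (move_left): buffer="aftvgvwviv" (len 10), cursors c1@5 c2@7 c3@9, authorship .....1.2.3
After op 4 (delete): buffer="aftvvvv" (len 7), cursors c1@4 c2@5 c3@6, authorship ....123
After op 5 (insert('p')): buffer="aftvpvpvpv" (len 10), cursors c1@5 c2@7 c3@9, authorship ....112233
After op 6 (add_cursor(10)): buffer="aftvpvpvpv" (len 10), cursors c1@5 c2@7 c3@9 c4@10, authorship ....112233
After op 7 (move_left): buffer="aftvpvpvpv" (len 10), cursors c1@4 c2@6 c3@8 c4@9, authorship ....112233
After op 8 (insert('p')): buffer="aftvppvppvpppv" (len 14), cursors c1@5 c2@8 c3@11 c4@13, authorship ....1112223343
Authorship (.=original, N=cursor N): . . . . 1 1 1 2 2 2 3 3 4 3
Index 11: author = 3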